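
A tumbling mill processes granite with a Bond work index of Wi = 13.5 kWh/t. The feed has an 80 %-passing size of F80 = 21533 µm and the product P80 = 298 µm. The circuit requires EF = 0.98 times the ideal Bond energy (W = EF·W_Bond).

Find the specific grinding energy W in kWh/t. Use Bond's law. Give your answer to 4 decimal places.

W = 6.7623 kWh/t

W = 10 Wi (1/√P80 − 1/√F80)  [Bond]
1/√298 = 0.057928;  1/√21533 = 0.006815
W = 10·13.5·(0.057928 − 0.006815) = 6.9004 kWh/t
Apply correction: 6.9004 × 0.98 = 6.7623 kWh/t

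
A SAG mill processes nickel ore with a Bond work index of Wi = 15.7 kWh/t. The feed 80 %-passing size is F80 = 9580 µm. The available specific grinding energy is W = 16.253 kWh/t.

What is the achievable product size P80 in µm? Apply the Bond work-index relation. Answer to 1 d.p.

P80 = 77.3 µm

Bond: W = 10·Wi·(1/√P80 − 1/√F80)
1/√P80 = 1/√F80 + W/(10·Wi)
  = 16.2530/(10·15.7) + 1/√9580 = 0.103522 + 0.010217 = 0.113739
P80 = (1/0.113739)² = 8.7920² = 77.30 µm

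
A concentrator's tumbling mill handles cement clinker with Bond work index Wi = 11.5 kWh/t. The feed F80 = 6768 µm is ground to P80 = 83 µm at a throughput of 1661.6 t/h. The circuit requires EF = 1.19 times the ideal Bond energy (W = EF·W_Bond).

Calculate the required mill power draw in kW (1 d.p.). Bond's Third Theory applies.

P = 22195.3 kW

W = 10·Wi·(P80^(-½) − F80^(-½))
W = 10·11.5·(1/√83 − 1/√6768) = 10·11.5·(0.097609) = 11.2250 kWh/t
W_actual = 1.19 × 11.2250 = 13.3578 kWh/t
Power = W × throughput = 13.3578 kWh/t × 1661.6 t/h = 22195.3 kW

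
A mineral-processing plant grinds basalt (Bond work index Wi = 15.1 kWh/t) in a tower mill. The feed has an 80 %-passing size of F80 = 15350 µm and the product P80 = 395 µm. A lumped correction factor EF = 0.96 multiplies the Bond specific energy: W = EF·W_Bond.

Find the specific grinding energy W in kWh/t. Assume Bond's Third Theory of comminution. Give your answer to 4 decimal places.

W = 6.1237 kWh/t

Bond:  W = 10 Wi (1/√P − 1/√F)
1/√395 = 0.050315;  1/√15350 = 0.008071
W = 10·15.1·(0.050315 − 0.008071) = 6.3789 kWh/t
Apply correction: 6.3789 × 0.96 = 6.1237 kWh/t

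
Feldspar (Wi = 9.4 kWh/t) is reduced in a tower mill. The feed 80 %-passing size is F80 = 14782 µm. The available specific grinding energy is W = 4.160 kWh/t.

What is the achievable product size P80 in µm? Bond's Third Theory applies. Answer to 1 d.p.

P80 = 363.1 µm

W = 10·Wi·[P80^(−½) − F80^(−½)]
1/√P80 = 1/√F80 + W/(10·Wi)
  = 4.1600/(10·9.4) + 1/√14782 = 0.044255 + 0.008225 = 0.052480
P80 = (1/0.052480)² = 19.0548² = 363.08 µm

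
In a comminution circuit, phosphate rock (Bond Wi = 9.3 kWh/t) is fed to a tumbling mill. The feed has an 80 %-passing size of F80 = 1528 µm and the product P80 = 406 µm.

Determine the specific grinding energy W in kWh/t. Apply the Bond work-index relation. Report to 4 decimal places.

W = 10 Wi (1/√P80 − 1/√F80)  [Bond]
1/√406 = 0.049629;  1/√1528 = 0.025582
W = 10·9.3·(0.049629 − 0.025582) = 2.2364 kWh/t

W = 2.2364 kWh/t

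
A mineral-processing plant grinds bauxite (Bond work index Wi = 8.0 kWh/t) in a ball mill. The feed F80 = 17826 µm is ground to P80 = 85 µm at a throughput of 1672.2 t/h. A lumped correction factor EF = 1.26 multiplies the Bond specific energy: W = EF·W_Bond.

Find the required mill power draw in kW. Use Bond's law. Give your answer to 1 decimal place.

P = 17020.2 kW

W = 10·Wi·[P80^(−½) − F80^(−½)]
W = 10·8.0·(1/√85 − 1/√17826) = 10·8.0·(0.100975) = 8.0780 kWh/t
With EF = 1.26: W = 8.0780·1.26 = 10.1783 kWh/t
P_mill = W·ṁ = 10.1783·1672.2 = 17020.2 kW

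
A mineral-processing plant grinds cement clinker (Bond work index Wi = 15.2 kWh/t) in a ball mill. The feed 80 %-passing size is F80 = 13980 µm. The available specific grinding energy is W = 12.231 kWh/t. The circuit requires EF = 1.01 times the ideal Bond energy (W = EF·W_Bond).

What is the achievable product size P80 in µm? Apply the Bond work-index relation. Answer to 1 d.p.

P80 = 128.8 µm

W = 10 Wi (P80^-0.5 − F80^-0.5)
W_Bond = W / EF = 12.231 / 1.01 = 12.1099 kWh/t
⇒ 1/√P80 = W_Bond/(10 Wi) + 1/√F80
  = 12.1099/(10·15.2) + 1/√13980 = 0.079670 + 0.008458 = 0.088128
P80 = (1/0.088128)² = 11.3471² = 128.76 µm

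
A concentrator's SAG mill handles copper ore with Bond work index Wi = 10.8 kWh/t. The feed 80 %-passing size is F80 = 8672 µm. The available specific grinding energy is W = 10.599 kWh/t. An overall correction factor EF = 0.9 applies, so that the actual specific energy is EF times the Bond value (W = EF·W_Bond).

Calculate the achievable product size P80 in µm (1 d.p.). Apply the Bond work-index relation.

P80 = 69.7 µm

W = 10 Wi (1/√P80 − 1/√F80)  [Bond]
W_Bond = W / EF = 10.599 / 0.9 = 11.7767 kWh/t
⇒ 1/√P80 = W_Bond/(10·Wi) + 1/√F80
  = 11.7767/(10·10.8) + 1/√8672 = 0.109043 + 0.010738 = 0.119782
P80 = (1/0.119782)² = 8.3485² = 69.70 µm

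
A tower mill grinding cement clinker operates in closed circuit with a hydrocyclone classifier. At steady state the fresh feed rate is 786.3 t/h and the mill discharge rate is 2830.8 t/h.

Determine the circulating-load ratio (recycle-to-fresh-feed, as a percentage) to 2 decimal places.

Steady state: M = F + R.
R = M − F = 2830.8 − 786.3 = 2044.5 t/h
CL = 100·R/F = 100·2044.5/786.3 = 260.02 %

CL = 260.02 %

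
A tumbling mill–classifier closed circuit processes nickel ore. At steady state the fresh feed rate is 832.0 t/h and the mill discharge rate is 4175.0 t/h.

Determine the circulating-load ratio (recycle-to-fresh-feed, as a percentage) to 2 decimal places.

CL = 401.80 %

Mill node: discharge = fresh + recycle.
R = M − F = 4175.0 − 832.0 = 3343.0 t/h
CL = 100·R/F = 100·3343.0/832.0 = 401.80 %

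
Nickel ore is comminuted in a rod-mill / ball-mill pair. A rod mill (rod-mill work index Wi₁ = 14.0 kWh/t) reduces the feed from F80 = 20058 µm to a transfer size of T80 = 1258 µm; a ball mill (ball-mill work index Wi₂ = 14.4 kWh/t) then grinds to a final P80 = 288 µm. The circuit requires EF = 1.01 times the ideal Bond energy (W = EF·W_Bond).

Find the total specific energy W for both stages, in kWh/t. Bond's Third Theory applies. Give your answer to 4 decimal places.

W = 10 Wi / √P80 − 10 Wi / √F80
Stage 1 (20058→1258 µm, Wi₁=14.0): W₁ = 10·14.0·(0.028194 − 0.007061) = 2.9587 kWh/t
Stage 2 (1258→288 µm, Wi₂=14.4): W₂ = 10·14.4·(0.058926 − 0.028194) = 4.4253 kWh/t
W = W₁ + W₂ = 2.9587 + 4.4253 = 7.3840 kWh/t
Corrected W = EF·W_Bond = 1.01·7.3840 = 7.4578 kWh/t

W = 7.4578 kWh/t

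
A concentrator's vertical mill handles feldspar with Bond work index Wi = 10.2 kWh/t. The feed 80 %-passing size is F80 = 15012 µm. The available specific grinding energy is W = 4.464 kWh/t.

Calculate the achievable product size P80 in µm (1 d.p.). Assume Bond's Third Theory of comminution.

Bond: W = 10·Wi·(1/√P80 − 1/√F80)
P80^-0.5 = F80^-0.5 + W/(10 Wi)
  = 4.4640/(10·10.2) + 1/√15012 = 0.043765 + 0.008162 = 0.051926
P80 = (1/0.051926)² = 19.2580² = 370.87 µm

P80 = 370.9 µm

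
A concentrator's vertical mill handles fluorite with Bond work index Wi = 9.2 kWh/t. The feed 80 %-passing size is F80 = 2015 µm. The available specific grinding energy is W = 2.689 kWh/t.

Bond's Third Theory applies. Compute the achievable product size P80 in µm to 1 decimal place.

P80 = 377.0 µm

W = 10·Wi·(P80^(-½) − F80^(-½))
P80^-0.5 = F80^-0.5 + W/(10 Wi)
  = 2.6890/(10·9.2) + 1/√2015 = 0.029228 + 0.022277 = 0.051506
P80 = (1/0.051506)² = 19.4154² = 376.96 µm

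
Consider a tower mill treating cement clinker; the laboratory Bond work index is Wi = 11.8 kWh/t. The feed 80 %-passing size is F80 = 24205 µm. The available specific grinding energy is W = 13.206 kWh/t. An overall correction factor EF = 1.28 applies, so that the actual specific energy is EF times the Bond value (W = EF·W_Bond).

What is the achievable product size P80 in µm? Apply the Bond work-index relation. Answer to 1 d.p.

P80 = 113.5 µm

Bond:  W = 10 Wi (1/√P − 1/√F)
W_Bond = W / EF = 13.206 / 1.28 = 10.3172 kWh/t
⇒ 1/√P80 = W_Bond/(10 Wi) + 1/√F80
  = 10.3172/(10·11.8) + 1/√24205 = 0.087434 + 0.006428 = 0.093861
P80 = (1/0.093861)² = 10.6540² = 113.51 µm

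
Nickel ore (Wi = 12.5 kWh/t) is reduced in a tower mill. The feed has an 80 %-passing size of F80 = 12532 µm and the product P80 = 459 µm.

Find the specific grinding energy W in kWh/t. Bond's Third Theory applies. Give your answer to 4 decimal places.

W = 10·Wi·(P80^(-½) − F80^(-½))
1/√459 = 0.046676;  1/√12532 = 0.008933
W = 10·12.5·(0.046676 − 0.008933) = 4.7179 kWh/t

W = 4.7179 kWh/t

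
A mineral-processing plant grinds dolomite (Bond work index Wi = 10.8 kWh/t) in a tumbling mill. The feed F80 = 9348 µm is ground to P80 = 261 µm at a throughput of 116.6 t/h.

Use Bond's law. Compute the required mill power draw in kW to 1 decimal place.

W_Bond = 10·Wi·(1/√P₈₀ − 1/√F₈₀)
W = 10·10.8·(1/√261 − 1/√9348) = 10·10.8·(0.051556) = 5.5680 kWh/t
Power = W × throughput = 5.5680 kWh/t × 116.6 t/h = 649.2 kW

P = 649.2 kW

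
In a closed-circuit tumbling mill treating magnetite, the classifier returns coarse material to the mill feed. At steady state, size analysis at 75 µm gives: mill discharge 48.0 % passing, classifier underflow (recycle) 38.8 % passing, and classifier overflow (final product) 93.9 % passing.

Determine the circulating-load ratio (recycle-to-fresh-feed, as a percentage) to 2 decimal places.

Balance %-passing 75 µm (r = R/F):
(1+r)·d = r·u + o ⇒ r = (o−d)/(d−u)
r = (93.9 − 48.0)/(48.0 − 38.8) = 45.9/9.2 = 4.9891
CL = 100·r = 498.91 %

CL = 498.91 %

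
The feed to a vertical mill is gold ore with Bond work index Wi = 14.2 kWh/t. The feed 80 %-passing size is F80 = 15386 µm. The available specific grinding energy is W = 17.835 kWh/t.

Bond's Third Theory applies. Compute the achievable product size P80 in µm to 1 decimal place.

W = 10 Wi / √P80 − 10 Wi / √F80
P80^(−½) = W/(10 Wi) + F80^(−½)
  = 17.8350/(10·14.2) + 1/√15386 = 0.125599 + 0.008062 = 0.133660
P80 = (1/0.133660)² = 7.4816² = 55.97 µm

P80 = 56.0 µm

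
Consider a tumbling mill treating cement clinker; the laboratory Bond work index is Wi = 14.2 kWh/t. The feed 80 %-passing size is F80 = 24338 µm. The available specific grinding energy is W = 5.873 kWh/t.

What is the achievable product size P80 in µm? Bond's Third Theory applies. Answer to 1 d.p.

W_Bond = 10·Wi·(1/√P₈₀ − 1/√F₈₀)
⇒ 1/√P80 = W/(10 Wi) + 1/√F80
  = 5.8730/(10·14.2) + 1/√24338 = 0.041359 + 0.006410 = 0.047769
P80 = (1/0.047769)² = 20.9340² = 438.23 µm

P80 = 438.2 µm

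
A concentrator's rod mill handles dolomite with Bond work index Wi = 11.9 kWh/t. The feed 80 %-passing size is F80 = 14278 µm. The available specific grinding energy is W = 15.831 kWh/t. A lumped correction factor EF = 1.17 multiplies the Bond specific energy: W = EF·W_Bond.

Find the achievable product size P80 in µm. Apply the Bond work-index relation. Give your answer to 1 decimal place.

P80 = 67.1 µm

W = 10 Wi (1/√P80 − 1/√F80)  [Bond]
W_Bond = W / EF = 15.831 / 1.17 = 13.5308 kWh/t
P80^-0.5 = F80^-0.5 + W_Bond/(10 Wi)
  = 13.5308/(10·11.9) + 1/√14278 = 0.113704 + 0.008369 = 0.122073
P80 = (1/0.122073)² = 8.1918² = 67.11 µm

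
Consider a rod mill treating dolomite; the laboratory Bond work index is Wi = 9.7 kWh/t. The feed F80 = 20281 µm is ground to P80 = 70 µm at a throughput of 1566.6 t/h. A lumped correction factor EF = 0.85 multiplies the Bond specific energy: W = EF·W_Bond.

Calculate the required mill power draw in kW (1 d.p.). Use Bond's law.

P = 14531.3 kW

W = 10 Wi (1/√P80 − 1/√F80)  [Bond]
W = 10·9.7·(1/√70 − 1/√20281) = 10·9.7·(0.112501) = 10.9126 kWh/t
With EF = 0.85: W = 10.9126·0.85 = 9.2757 kWh/t
Mill draw = 9.2757 × 1566.6 = 14531.3 kW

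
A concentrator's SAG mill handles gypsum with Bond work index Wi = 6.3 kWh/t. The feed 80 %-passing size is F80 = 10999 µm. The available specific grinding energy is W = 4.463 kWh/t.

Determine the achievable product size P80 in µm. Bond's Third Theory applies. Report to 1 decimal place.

Bond:  W = 10 Wi (1/√P − 1/√F)
⇒ 1/√P80 = W/(10 Wi) + 1/√F80
  = 4.4630/(10·6.3) + 1/√10999 = 0.070841 + 0.009535 = 0.080376
P80 = (1/0.080376)² = 12.4415² = 154.79 µm

P80 = 154.8 µm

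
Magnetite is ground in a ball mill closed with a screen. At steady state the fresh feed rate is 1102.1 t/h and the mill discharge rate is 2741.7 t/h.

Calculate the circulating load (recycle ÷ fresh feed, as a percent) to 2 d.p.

CL = 148.77 %

M = F + R at steady state, so:
R = M − F = 2741.7 − 1102.1 = 1639.6 t/h
CL = 100·R/F = 100·1639.6/1102.1 = 148.77 %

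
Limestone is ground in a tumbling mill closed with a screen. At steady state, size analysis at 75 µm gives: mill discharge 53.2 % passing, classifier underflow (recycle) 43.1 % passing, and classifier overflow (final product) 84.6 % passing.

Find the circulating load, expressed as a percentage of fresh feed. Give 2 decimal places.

Two-product formula at 75 µm:
d + r·d = r·u + o → r(d−u) = o−d
r = (84.6 − 53.2)/(53.2 − 43.1) = 31.4/10.1 = 3.1089
CL = 100·r = 310.89 %

CL = 310.89 %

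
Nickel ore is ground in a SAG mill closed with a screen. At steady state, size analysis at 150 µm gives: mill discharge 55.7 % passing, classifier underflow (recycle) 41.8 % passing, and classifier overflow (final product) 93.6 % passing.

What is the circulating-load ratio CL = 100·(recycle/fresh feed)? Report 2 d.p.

CL = 272.66 %

Mass balance on the −150 µm fraction:
(1+r)d = ru + o → r = (o−d)/(d−u)
r = (93.6 − 55.7)/(55.7 − 41.8) = 37.9/13.9 = 2.7266
CL = 100·r = 272.66 %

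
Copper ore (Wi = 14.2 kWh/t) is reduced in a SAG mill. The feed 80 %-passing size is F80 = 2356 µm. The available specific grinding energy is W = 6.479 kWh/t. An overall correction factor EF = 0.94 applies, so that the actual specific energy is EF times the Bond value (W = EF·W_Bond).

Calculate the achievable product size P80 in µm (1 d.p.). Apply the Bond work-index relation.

P80 = 209.2 µm

W = 10·Wi·(P80^(-½) − F80^(-½))
W_Bond = W / EF = 6.479 / 0.94 = 6.8926 kWh/t
⇒ 1/√P80 = W_Bond/(10 Wi) + 1/√F80
  = 6.8926/(10·14.2) + 1/√2356 = 0.048539 + 0.020602 = 0.069141
P80 = (1/0.069141)² = 14.4631² = 209.18 µm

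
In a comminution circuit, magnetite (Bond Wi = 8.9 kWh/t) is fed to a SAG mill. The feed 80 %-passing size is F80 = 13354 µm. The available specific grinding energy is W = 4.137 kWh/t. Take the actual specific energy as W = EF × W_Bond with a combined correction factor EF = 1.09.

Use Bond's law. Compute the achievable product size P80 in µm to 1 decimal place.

Bond:  W = 10 Wi (1/√P − 1/√F)
W_Bond = W / EF = 4.137 / 1.09 = 3.7954 kWh/t
1/√P80 = 1/√F80 + W_Bond/(10·Wi)
  = 3.7954/(10·8.9) + 1/√13354 = 0.042645 + 0.008654 = 0.051299
P80 = (1/0.051299)² = 19.4937² = 380.00 µm

P80 = 380.0 µm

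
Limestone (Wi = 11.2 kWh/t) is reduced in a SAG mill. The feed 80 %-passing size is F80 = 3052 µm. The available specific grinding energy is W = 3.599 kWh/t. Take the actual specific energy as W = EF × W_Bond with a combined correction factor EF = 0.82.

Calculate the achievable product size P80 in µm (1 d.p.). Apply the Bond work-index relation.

W_Bond = 10·Wi·(1/√P₈₀ − 1/√F₈₀)
W_Bond = W / EF = 3.599 / 0.82 = 4.3890 kWh/t
⇒ 1/√P80 = W_Bond/(10 Wi) + 1/√F80
  = 4.3890/(10·11.2) + 1/√3052 = 0.039188 + 0.018101 = 0.057289
P80 = (1/0.057289)² = 17.4554² = 304.69 µm

P80 = 304.7 µm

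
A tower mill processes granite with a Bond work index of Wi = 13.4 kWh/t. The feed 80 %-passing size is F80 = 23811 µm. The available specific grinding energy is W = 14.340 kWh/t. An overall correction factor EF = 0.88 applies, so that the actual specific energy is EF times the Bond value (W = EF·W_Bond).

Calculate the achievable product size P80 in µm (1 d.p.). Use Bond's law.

W_Bond = 10·Wi·(1/√P₈₀ − 1/√F₈₀)
W_Bond = W / EF = 14.340 / 0.88 = 16.2955 kWh/t
1/√P80 = 1/√F80 + W_Bond/(10·Wi)
  = 16.2955/(10·13.4) + 1/√23811 = 0.121608 + 0.006481 = 0.128088
P80 = (1/0.128088)² = 7.8071² = 60.95 µm

P80 = 61.0 µm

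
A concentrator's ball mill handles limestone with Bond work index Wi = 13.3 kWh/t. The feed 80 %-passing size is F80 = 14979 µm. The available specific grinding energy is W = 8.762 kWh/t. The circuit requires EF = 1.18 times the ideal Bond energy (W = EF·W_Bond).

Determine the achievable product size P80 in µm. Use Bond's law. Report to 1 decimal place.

W = 10 Wi (1/√P80 − 1/√F80)  [Bond]
W_Bond = W / EF = 8.762 / 1.18 = 7.4254 kWh/t
1/√P80 = 1/√F80 + W_Bond/(10·Wi)
  = 7.4254/(10·13.3) + 1/√14979 = 0.055830 + 0.008171 = 0.064001
P80 = (1/0.064001)² = 15.6248² = 244.13 µm

P80 = 244.1 µm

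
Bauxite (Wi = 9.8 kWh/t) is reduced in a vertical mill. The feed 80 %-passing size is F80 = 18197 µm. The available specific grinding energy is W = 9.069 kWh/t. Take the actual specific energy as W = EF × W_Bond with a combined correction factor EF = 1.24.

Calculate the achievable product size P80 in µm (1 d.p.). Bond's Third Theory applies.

Bond: W = 10·Wi·(1/√P80 − 1/√F80)
W_Bond = W / EF = 9.069 / 1.24 = 7.3137 kWh/t
⇒ 1/√P80 = W_Bond/(10·Wi) + 1/√F80
  = 7.3137/(10·9.8) + 1/√18197 = 0.074630 + 0.007413 = 0.082043
P80 = (1/0.082043)² = 12.1888² = 148.57 µm

P80 = 148.6 µm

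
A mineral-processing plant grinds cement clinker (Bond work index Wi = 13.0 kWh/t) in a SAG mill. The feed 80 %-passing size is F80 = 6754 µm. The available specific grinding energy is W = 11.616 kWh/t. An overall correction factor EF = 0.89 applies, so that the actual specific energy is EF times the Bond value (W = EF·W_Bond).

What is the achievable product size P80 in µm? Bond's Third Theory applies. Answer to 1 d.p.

P80 = 78.9 µm

W = 10 Wi (P80^-0.5 − F80^-0.5)
W_Bond = W / EF = 11.616 / 0.89 = 13.0517 kWh/t
P80^(−½) = W_Bond/(10 Wi) + F80^(−½)
  = 13.0517/(10·13.0) + 1/√6754 = 0.100398 + 0.012168 = 0.112566
P80 = (1/0.112566)² = 8.8837² = 78.92 µm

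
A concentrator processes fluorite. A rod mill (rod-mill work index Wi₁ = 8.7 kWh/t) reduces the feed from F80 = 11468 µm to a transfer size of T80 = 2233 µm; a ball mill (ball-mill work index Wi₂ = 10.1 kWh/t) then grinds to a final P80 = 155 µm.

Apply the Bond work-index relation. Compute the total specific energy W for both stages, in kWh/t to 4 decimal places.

W = 7.0038 kWh/t

W = 10 Wi / √P80 − 10 Wi / √F80
Stage 1 (11468→2233 µm, Wi₁=8.7): W₁ = 10·8.7·(0.021162 − 0.009338) = 1.0287 kWh/t
Stage 2 (2233→155 µm, Wi₂=10.1): W₂ = 10·10.1·(0.080322 − 0.021162) = 5.9752 kWh/t
W = W₁ + W₂ = 1.0287 + 5.9752 = 7.0038 kWh/t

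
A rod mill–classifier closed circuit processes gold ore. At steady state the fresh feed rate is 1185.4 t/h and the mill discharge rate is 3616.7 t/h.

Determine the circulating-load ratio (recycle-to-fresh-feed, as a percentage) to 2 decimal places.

CL = 205.10 %

Discharge = new feed + return, hence
R = M − F = 3616.7 − 1185.4 = 2431.3 t/h
CL = 100·R/F = 100·2431.3/1185.4 = 205.10 %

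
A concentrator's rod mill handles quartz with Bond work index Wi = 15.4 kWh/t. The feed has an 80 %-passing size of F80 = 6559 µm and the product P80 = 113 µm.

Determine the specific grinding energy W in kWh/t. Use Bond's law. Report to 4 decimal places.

W = 10·Wi·(P80^(-½) − F80^(-½))
1/√113 = 0.094072;  1/√6559 = 0.012348
W = 10·15.4·(0.094072 − 0.012348) = 12.5856 kWh/t

W = 12.5856 kWh/t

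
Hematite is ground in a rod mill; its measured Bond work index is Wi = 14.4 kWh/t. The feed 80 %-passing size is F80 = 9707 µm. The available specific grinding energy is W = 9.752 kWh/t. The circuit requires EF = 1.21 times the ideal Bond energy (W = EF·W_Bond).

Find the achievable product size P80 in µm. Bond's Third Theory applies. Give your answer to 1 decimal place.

P80 = 228.7 µm

W = 10·Wi·(P80^(-½) − F80^(-½))
W_Bond = W / EF = 9.752 / 1.21 = 8.0595 kWh/t
P80^(−½) = W_Bond/(10 Wi) + F80^(−½)
  = 8.0595/(10·14.4) + 1/√9707 = 0.055969 + 0.010150 = 0.066119
P80 = (1/0.066119)² = 15.1243² = 228.75 µm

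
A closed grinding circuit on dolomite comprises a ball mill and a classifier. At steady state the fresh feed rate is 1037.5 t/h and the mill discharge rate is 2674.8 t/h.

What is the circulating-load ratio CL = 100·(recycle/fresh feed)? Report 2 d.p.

Discharge = new feed + return, hence
R = M − F = 2674.8 − 1037.5 = 1637.3 t/h
CL = 100·R/F = 100·1637.3/1037.5 = 157.81 %

CL = 157.81 %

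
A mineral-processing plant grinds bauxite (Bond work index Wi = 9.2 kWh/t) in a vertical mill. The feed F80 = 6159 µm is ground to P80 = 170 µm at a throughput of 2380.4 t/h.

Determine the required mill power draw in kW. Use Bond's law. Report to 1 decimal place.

P = 14005.8 kW

Bond: W = 10·Wi·(1/√P80 − 1/√F80)
W = 10·9.2·(1/√170 − 1/√6159) = 10·9.2·(0.063954) = 5.8838 kWh/t
Power = W × throughput = 5.8838 kWh/t × 2380.4 t/h = 14005.8 kW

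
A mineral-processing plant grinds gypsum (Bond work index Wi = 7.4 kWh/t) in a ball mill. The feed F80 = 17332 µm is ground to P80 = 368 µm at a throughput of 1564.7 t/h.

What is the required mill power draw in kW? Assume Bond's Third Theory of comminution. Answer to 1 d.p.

W = 10 Wi (1/√P80 − 1/√F80)  [Bond]
W = 10·7.4·(1/√368 − 1/√17332) = 10·7.4·(0.044533) = 3.2954 kWh/t
Mill draw = 3.2954 × 1564.7 = 5156.4 kW

P = 5156.4 kW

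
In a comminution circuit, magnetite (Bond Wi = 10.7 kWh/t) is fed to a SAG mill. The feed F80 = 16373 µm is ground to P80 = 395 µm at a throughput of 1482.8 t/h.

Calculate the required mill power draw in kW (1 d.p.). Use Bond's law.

W = 10 Wi (1/√P80 − 1/√F80)  [Bond]
W = 10·10.7·(1/√395 − 1/√16373) = 10·10.7·(0.042500) = 4.5475 kWh/t
Mill draw = 4.5475 × 1482.8 = 6743.1 kW

P = 6743.1 kW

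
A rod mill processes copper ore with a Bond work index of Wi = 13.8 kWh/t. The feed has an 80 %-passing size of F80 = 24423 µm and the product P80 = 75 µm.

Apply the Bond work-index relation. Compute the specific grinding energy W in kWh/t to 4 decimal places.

W = 10·Wi·(P80^(-½) − F80^(-½))
1/√75 = 0.115470;  1/√24423 = 0.006399
W = 10·13.8·(0.115470 − 0.006399) = 15.0518 kWh/t

W = 15.0518 kWh/t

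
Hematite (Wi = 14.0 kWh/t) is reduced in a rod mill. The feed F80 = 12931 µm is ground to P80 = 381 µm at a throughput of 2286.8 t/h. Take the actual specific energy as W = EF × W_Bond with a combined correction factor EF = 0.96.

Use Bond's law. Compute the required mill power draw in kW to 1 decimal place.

P = 13043.0 kW

W = 10·Wi·(P80^(-½) − F80^(-½))
W = 10·14.0·(1/√381 − 1/√12931) = 10·14.0·(0.042438) = 5.9413 kWh/t
Apply correction: 5.9413 × 0.96 = 5.7036 kWh/t
P_mill = W·ṁ = 5.7036·2286.8 = 13043.0 kW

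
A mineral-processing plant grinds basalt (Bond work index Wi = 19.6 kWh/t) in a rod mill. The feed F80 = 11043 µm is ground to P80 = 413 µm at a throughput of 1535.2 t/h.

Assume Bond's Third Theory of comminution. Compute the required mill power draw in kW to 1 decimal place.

P = 11942.9 kW

W = 10 Wi / √P80 − 10 Wi / √F80
W = 10·19.6·(1/√413 − 1/√11043) = 10·19.6·(0.039691) = 7.7794 kWh/t
Mill draw = 7.7794 × 1535.2 = 11942.9 kW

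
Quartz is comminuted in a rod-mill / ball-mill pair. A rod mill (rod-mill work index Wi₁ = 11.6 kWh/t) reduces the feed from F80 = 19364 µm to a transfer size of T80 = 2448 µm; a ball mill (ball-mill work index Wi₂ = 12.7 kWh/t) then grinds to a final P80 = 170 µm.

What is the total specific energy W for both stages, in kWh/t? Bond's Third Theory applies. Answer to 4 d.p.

W = 10 Wi (1/√P80 − 1/√F80)  [Bond]
Stage 1 (19364→2448 µm, Wi₁=11.6): W₁ = 10·11.6·(0.020211 − 0.007186) = 1.5109 kWh/t
Stage 2 (2448→170 µm, Wi₂=12.7): W₂ = 10·12.7·(0.076696 − 0.020211) = 7.1736 kWh/t
W = W₁ + W₂ = 1.5109 + 7.1736 = 8.6845 kWh/t

W = 8.6845 kWh/t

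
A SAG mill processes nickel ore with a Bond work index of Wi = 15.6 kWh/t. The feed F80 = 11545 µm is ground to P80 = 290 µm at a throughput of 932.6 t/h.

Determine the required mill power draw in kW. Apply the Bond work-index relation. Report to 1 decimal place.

P = 7189.2 kW

W = 10·Wi·[P80^(−½) − F80^(−½)]
W = 10·15.6·(1/√290 − 1/√11545) = 10·15.6·(0.049415) = 7.7088 kWh/t
P_mill = W·ṁ = 7.7088·932.6 = 7189.2 kW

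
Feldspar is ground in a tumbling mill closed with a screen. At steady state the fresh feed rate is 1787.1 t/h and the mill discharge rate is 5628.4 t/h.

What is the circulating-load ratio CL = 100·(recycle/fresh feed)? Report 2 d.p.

Mill node: discharge = fresh + recycle.
R = M − F = 5628.4 − 1787.1 = 3841.3 t/h
CL = 100·R/F = 100·3841.3/1787.1 = 214.95 %

CL = 214.95 %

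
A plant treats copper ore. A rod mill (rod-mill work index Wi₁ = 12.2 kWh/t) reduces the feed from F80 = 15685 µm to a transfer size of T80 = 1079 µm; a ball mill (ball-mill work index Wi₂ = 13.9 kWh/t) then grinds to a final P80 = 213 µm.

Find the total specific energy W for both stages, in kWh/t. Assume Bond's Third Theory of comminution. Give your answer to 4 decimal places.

W = 8.0325 kWh/t

W = 10 Wi (P80^-0.5 − F80^-0.5)
Stage 1 (15685→1079 µm, Wi₁=12.2): W₁ = 10·12.2·(0.030443 − 0.007985) = 2.7399 kWh/t
Stage 2 (1079→213 µm, Wi₂=13.9): W₂ = 10·13.9·(0.068519 − 0.030443) = 5.2925 kWh/t
W = W₁ + W₂ = 2.7399 + 5.2925 = 8.0325 kWh/t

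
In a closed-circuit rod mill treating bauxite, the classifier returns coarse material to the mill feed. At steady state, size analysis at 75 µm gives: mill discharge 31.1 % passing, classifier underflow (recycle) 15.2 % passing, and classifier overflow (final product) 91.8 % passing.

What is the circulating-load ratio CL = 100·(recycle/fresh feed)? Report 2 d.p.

CL = 381.76 %

Two-product formula at 75 µm:
d + r·d = r·u + o → r(d−u) = o−d
r = (91.8 − 31.1)/(31.1 − 15.2) = 60.7/15.9 = 3.8176
CL = 100·r = 381.76 %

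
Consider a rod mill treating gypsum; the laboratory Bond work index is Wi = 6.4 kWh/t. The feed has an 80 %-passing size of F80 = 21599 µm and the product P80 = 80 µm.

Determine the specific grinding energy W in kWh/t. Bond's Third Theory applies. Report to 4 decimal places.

W = 10 Wi (P80^-0.5 − F80^-0.5)
1/√80 = 0.111803;  1/√21599 = 0.006804
W = 10·6.4·(0.111803 − 0.006804) = 6.7199 kWh/t

W = 6.7199 kWh/t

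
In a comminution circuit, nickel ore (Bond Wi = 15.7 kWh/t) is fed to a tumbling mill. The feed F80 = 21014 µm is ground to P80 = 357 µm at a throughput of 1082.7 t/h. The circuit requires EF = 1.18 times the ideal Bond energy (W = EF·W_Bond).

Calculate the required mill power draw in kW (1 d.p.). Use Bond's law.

P = 9232.2 kW

W = 10·Wi·(P80^(-½) − F80^(-½))
W = 10·15.7·(1/√357 − 1/√21014) = 10·15.7·(0.046027) = 7.2263 kWh/t
W_actual = 1.18 × 7.2263 = 8.5270 kWh/t
Mill draw = 8.5270 × 1082.7 = 9232.2 kW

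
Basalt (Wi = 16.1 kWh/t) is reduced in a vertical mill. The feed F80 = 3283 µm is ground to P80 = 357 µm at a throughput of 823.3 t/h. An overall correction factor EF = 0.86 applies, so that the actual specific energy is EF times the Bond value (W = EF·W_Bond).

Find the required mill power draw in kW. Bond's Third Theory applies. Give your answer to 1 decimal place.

P = 4043.7 kW

W = 10 Wi (P80^-0.5 − F80^-0.5)
W = 10·16.1·(1/√357 − 1/√3283) = 10·16.1·(0.035473) = 5.7111 kWh/t
Apply correction: 5.7111 × 0.86 = 4.9116 kWh/t
P = W·T = 4.9116·823.3 = 4043.7 kW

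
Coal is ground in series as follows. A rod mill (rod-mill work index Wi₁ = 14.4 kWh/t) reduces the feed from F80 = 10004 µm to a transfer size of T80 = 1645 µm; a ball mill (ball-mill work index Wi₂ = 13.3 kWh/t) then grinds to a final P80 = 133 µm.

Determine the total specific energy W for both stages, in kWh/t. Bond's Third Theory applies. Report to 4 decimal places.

W = 10 Wi (1/√P80 − 1/√F80)  [Bond]
Stage 1 (10004→1645 µm, Wi₁=14.4): W₁ = 10·14.4·(0.024656 − 0.009998) = 2.1107 kWh/t
Stage 2 (1645→133 µm, Wi₂=13.3): W₂ = 10·13.3·(0.086711 − 0.024656) = 8.2534 kWh/t
W = W₁ + W₂ = 2.1107 + 8.2534 = 10.3641 kWh/t

W = 10.3641 kWh/t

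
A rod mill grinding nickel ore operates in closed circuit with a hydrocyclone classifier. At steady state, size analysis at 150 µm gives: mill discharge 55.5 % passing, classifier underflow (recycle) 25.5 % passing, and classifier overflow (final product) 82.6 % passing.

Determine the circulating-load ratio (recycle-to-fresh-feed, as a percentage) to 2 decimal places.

Let r = R/F. Size balance at 150 µm:
Fd + Rd = Ru + Fo ⇒ R/F = (o−d)/(d−u)
r = (82.6 − 55.5)/(55.5 − 25.5) = 27.1/30.0 = 0.9033
CL = 100·r = 90.33 %

CL = 90.33 %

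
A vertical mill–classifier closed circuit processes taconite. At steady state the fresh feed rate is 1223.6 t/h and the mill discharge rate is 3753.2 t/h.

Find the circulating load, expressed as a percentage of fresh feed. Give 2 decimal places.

CL = 206.73 %

Steady state: M = F + R.
R = M − F = 3753.2 − 1223.6 = 2529.6 t/h
CL = 100·R/F = 100·2529.6/1223.6 = 206.73 %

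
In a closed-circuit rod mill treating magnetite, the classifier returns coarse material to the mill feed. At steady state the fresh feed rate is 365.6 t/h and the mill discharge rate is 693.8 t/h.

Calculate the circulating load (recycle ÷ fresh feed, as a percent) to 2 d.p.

CL = 89.77 %

Mill node: discharge = fresh + recycle.
R = M − F = 693.8 − 365.6 = 328.2 t/h
CL = 100·R/F = 100·328.2/365.6 = 89.77 %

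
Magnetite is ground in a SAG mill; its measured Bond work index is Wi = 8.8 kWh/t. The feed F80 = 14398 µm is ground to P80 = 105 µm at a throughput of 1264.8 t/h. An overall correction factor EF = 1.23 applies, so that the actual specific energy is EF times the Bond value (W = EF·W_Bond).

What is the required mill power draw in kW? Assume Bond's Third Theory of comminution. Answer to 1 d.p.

P = 12219.3 kW

W = 10·Wi·[P80^(−½) − F80^(−½)]
W = 10·8.8·(1/√105 − 1/√14398) = 10·8.8·(0.089256) = 7.8545 kWh/t
Apply correction: 7.8545 × 1.23 = 9.6611 kWh/t
Mill draw = 9.6611 × 1264.8 = 12219.3 kW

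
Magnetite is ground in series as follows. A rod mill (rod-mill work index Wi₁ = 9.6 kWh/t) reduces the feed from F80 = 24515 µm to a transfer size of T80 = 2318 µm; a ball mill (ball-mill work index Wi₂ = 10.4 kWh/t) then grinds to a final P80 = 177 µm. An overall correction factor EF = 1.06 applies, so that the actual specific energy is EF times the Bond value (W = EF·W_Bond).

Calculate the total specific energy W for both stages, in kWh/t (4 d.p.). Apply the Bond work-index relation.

W = 10 Wi (P80^-0.5 − F80^-0.5)
Stage 1 (24515→2318 µm, Wi₁=9.6): W₁ = 10·9.6·(0.020770 − 0.006387) = 1.3808 kWh/t
Stage 2 (2318→177 µm, Wi₂=10.4): W₂ = 10·10.4·(0.075165 − 0.020770) = 5.6570 kWh/t
W = W₁ + W₂ = 1.3808 + 5.6570 = 7.0378 kWh/t
Corrected W = EF·W_Bond = 1.06·7.0378 = 7.4601 kWh/t

W = 7.4601 kWh/t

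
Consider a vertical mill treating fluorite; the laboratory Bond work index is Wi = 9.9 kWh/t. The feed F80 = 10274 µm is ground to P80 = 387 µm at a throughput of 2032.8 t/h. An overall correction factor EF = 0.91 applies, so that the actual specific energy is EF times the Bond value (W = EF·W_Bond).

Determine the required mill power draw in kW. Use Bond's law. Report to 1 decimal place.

P = 7502.5 kW

Bond: W = 10·Wi·(1/√P80 − 1/√F80)
W = 10·9.9·(1/√387 − 1/√10274) = 10·9.9·(0.040967) = 4.0557 kWh/t
Corrected W = EF·W_Bond = 0.91·4.0557 = 3.6907 kWh/t
Mill draw = 3.6907 × 2032.8 = 7502.5 kW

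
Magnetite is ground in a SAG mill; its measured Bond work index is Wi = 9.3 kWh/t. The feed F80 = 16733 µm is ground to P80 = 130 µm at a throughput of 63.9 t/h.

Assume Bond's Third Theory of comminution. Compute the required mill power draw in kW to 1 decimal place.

P = 475.3 kW

W = 10 Wi / √P80 − 10 Wi / √F80
W = 10·9.3·(1/√130 − 1/√16733) = 10·9.3·(0.079975) = 7.4377 kWh/t
Power = W × throughput = 7.4377 kWh/t × 63.9 t/h = 475.3 kW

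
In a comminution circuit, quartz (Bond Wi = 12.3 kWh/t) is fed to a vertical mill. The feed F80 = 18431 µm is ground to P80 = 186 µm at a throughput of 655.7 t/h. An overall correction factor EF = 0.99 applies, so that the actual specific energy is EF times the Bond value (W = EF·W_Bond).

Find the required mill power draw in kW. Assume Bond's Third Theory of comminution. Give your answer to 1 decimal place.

P = 5266.4 kW

Bond:  W = 10 Wi (1/√P − 1/√F)
W = 10·12.3·(1/√186 − 1/√18431) = 10·12.3·(0.065958) = 8.1128 kWh/t
Corrected W = EF·W_Bond = 0.99·8.1128 = 8.0317 kWh/t
Power = W × throughput = 8.0317 kWh/t × 655.7 t/h = 5266.4 kW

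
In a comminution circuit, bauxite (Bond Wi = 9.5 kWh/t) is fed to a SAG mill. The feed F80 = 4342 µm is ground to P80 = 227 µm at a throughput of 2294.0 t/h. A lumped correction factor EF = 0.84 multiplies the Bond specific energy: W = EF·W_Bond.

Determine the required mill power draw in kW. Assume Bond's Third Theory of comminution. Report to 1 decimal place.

P = 9372.1 kW

W = 10 Wi (1/√P80 − 1/√F80)  [Bond]
W = 10·9.5·(1/√227 − 1/√4342) = 10·9.5·(0.051196) = 4.8637 kWh/t
Apply correction: 4.8637 × 0.84 = 4.0855 kWh/t
P_mill = W·ṁ = 4.0855·2294.0 = 9372.1 kW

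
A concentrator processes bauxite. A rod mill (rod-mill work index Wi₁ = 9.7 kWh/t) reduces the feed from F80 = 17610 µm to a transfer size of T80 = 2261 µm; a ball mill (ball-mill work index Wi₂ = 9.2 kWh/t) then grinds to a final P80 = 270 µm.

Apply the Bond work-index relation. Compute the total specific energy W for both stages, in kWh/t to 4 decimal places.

W = 10·Wi·(P80^(-½) − F80^(-½))
Stage 1 (17610→2261 µm, Wi₁=9.7): W₁ = 10·9.7·(0.021031 − 0.007536) = 1.3090 kWh/t
Stage 2 (2261→270 µm, Wi₂=9.2): W₂ = 10·9.2·(0.060858 − 0.021031) = 3.6641 kWh/t
W = W₁ + W₂ = 1.3090 + 3.6641 = 4.9731 kWh/t

W = 4.9731 kWh/t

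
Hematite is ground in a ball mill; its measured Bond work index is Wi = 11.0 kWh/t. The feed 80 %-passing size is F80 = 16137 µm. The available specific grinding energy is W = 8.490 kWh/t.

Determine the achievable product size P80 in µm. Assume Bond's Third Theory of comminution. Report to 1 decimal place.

P80 = 138.2 µm

W = 10 Wi / √P80 − 10 Wi / √F80
1/√P80 = 1/√F80 + W/(10·Wi)
  = 8.4900/(10·11.0) + 1/√16137 = 0.077182 + 0.007872 = 0.085054
P80 = (1/0.085054)² = 11.7573² = 138.23 µm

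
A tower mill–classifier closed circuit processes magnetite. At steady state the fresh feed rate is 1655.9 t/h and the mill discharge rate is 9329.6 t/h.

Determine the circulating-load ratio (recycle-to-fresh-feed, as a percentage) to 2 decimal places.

CL = 463.42 %

Mill node: discharge = fresh + recycle.
R = M − F = 9329.6 − 1655.9 = 7673.7 t/h
CL = 100·R/F = 100·7673.7/1655.9 = 463.42 %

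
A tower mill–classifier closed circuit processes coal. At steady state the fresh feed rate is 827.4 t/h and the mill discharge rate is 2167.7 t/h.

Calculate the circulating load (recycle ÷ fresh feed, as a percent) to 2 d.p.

CL = 161.99 %

Discharge = new feed + return, hence
R = M − F = 2167.7 − 827.4 = 1340.3 t/h
CL = 100·R/F = 100·1340.3/827.4 = 161.99 %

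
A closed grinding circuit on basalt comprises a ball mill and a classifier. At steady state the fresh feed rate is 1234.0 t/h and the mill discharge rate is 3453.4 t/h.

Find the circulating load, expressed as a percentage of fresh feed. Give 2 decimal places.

M = F + R at steady state, so:
R = M − F = 3453.4 − 1234.0 = 2219.4 t/h
CL = 100·R/F = 100·2219.4/1234.0 = 179.85 %

CL = 179.85 %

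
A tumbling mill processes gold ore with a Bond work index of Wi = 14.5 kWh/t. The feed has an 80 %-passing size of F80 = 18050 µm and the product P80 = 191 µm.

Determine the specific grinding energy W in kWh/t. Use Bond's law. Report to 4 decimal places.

W = 9.4126 kWh/t

Bond: W = 10·Wi·(1/√P80 − 1/√F80)
1/√191 = 0.072357;  1/√18050 = 0.007443
W = 10·14.5·(0.072357 − 0.007443) = 9.4126 kWh/t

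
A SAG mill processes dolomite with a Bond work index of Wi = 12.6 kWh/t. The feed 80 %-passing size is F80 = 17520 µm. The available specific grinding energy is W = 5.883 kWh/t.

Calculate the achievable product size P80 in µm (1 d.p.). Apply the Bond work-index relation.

W = 10 Wi (P80^-0.5 − F80^-0.5)
⇒ 1/√P80 = W/(10·Wi) + 1/√F80
  = 5.8830/(10·12.6) + 1/√17520 = 0.046690 + 0.007555 = 0.054245
P80 = (1/0.054245)² = 18.4347² = 339.84 µm

P80 = 339.8 µm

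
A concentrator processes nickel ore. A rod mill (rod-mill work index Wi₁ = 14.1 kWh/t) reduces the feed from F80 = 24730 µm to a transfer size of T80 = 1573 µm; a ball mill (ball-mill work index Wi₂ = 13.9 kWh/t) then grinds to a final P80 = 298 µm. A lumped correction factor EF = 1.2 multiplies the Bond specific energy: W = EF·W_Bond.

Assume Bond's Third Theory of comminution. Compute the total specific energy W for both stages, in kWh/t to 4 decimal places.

W = 8.6470 kWh/t

Bond:  W = 10 Wi (1/√P − 1/√F)
Stage 1 (24730→1573 µm, Wi₁=14.1): W₁ = 10·14.1·(0.025214 − 0.006359) = 2.6585 kWh/t
Stage 2 (1573→298 µm, Wi₂=13.9): W₂ = 10·13.9·(0.057928 − 0.025214) = 4.5474 kWh/t
W = W₁ + W₂ = 2.6585 + 4.5474 = 7.2059 kWh/t
Apply correction: 7.2059 × 1.2 = 8.6470 kWh/t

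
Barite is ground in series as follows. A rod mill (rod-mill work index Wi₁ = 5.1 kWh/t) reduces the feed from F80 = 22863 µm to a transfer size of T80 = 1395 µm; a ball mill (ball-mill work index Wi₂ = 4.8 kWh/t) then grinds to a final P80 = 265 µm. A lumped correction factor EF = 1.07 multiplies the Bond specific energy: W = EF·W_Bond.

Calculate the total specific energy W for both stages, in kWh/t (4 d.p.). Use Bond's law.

W = 10 Wi (1/√P80 − 1/√F80)  [Bond]
Stage 1 (22863→1395 µm, Wi₁=5.1): W₁ = 10·5.1·(0.026774 − 0.006614) = 1.0282 kWh/t
Stage 2 (1395→265 µm, Wi₂=4.8): W₂ = 10·4.8·(0.061430 − 0.026774) = 1.6635 kWh/t
W = W₁ + W₂ = 1.0282 + 1.6635 = 2.6916 kWh/t
Apply correction: 2.6916 × 1.07 = 2.8801 kWh/t

W = 2.8801 kWh/t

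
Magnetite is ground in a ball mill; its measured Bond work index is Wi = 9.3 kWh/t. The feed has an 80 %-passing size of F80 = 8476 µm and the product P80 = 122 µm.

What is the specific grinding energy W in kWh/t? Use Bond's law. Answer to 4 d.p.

Bond: W = 10·Wi·(1/√P80 − 1/√F80)
1/√122 = 0.090536;  1/√8476 = 0.010862
W = 10·9.3·(0.090536 − 0.010862) = 7.4097 kWh/t

W = 7.4097 kWh/t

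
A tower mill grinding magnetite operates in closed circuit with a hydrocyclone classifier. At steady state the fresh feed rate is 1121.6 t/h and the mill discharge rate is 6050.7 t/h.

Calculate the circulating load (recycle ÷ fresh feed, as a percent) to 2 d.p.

Discharge = new feed + return, hence
R = M − F = 6050.7 − 1121.6 = 4929.1 t/h
CL = 100·R/F = 100·4929.1/1121.6 = 439.47 %

CL = 439.47 %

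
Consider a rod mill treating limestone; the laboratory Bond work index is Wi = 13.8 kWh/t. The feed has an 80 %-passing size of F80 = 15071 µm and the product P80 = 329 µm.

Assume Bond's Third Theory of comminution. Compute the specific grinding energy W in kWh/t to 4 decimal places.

W = 6.4841 kWh/t

W = 10 Wi (1/√P80 − 1/√F80)  [Bond]
1/√329 = 0.055132;  1/√15071 = 0.008146
W = 10·13.8·(0.055132 − 0.008146) = 6.4841 kWh/t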